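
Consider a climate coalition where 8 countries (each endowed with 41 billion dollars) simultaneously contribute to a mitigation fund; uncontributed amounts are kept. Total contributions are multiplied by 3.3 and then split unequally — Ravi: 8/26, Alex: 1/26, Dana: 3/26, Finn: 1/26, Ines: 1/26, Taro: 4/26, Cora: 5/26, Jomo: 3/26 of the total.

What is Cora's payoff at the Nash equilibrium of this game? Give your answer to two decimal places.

67.02 billion dollars

For player j, contributing a unit is worthwhile iff 3.3 × (j's share) ≥ 1, i.e. iff j's share is at least 0.3030.
Ravi alone (share 8/26) is above the threshold, contributing 41; the remaining 7 contribute 0. Total contributed: 41.
Cora keeps 41 and receives 3.3 × 41 × 5/26 = 26.02 from the mitigation fund, for a payoff of 67.02.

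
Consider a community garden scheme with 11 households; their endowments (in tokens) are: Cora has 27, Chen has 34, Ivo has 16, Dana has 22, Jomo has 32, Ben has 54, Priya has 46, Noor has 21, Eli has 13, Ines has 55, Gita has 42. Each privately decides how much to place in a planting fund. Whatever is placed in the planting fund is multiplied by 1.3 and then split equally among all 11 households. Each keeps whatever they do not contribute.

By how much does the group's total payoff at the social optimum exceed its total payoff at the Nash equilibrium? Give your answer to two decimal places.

The private return per contributed unit is 1.3/11 = 0.1182 < 1 for every player regardless of endowment, so the Nash equilibrium is zero contribution and the group total is Σ E_j = 27 + 34 + 16 + 22 + 32 + 54 + 46 + 21 + 13 + 55 + 42 = 362.
Each contributed unit returns 1.300 to the group, so the social optimum is full contribution by everyone: group total = 1.300 × 362 = 470.60.
Efficiency loss = (1.300 − 1) × 362 = 108.60.

108.60 tokens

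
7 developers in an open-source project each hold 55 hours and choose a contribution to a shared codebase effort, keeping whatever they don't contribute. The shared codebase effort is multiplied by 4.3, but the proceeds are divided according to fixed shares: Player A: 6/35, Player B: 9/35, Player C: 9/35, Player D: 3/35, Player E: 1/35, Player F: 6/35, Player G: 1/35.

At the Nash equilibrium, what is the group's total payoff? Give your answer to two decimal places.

748.00 hours

A player with share s gets back 4.3·s per unit contributed, so full contribution is dominant for anyone with s > 1/4.3 = 0.2326 and zero contribution is dominant for anyone below.
The shares above 0.2326 belong to Player B and Player C, contributing 55 each; the remaining 5 contribute 0. Total contributed: 110.
The shared codebase effort pays out 4.3 × 110 = 473.00 in total (split across the unequal shares, but the aggregate is all that matters for the group sum).
The 5 free-riders keep 55 each, adding 275. Group total = 275 + 473.00 = 748.00.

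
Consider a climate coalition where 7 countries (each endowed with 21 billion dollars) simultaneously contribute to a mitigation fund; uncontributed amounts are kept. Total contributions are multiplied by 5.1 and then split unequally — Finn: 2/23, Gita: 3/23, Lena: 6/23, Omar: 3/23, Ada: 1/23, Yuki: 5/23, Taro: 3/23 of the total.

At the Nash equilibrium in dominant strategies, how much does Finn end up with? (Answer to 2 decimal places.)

For player j, contributing a unit is worthwhile iff 5.1 × (j's share) ≥ 1, i.e. iff j's share is at least 0.1961.
The shares above 0.1961 belong to Lena and Yuki, contributing 21 each; the remaining 5 contribute 0. Total contributed: 42.
Finn keeps 21 and receives 5.1 × 42 × 2/23 = 18.63 from the mitigation fund, for a payoff of 39.63.

39.63 billion dollars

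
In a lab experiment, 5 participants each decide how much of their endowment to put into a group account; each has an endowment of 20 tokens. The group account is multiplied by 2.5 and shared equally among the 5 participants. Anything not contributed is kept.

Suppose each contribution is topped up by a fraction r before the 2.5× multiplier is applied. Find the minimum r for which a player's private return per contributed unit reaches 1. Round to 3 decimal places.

1.000

With matching at rate r, one contributed unit becomes (1 + r) in the group account and returns 2.5 × (1 + r) / 5 to the contributor.
Setting this equal to 1: 1 + r = 5/2.5 = 2.0000.
So the minimum matching rate is r = 2.0000 − 1 = 1.000.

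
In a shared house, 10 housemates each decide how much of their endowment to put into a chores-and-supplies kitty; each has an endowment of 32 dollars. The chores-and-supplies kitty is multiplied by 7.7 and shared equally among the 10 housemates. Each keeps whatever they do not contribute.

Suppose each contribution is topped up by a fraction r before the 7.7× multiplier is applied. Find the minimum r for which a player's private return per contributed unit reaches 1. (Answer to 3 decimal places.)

0.299

With matching at rate r, one contributed unit becomes (1 + r) in the chores-and-supplies kitty and returns 7.7 × (1 + r) / 10 to the contributor.
Setting this equal to 1: 1 + r = 10/7.7 = 1.2987.
So the minimum matching rate is r = 1.2987 − 1 = 0.299.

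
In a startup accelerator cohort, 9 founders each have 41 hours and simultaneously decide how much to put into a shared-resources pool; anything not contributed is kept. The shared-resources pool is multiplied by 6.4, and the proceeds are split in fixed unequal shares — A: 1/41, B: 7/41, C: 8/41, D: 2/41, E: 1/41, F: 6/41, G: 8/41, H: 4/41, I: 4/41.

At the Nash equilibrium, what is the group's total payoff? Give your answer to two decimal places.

1033.20 hours

Each unit j contributes comes back to j as 6.4 × (j's share), so j prefers to contribute only if that share exceeds 1/6.4 = 0.1563; otherwise keeping the unit dominates.
B, C and G are above the threshold, contributing 41 each; the remaining 6 contribute 0. Total contributed: 123.
The shared-resources pool pays out 6.4 × 123 = 787.20 in total (split across the unequal shares, but the aggregate is all that matters for the group sum).
The 6 free-riders keep 41 each, adding 246. Group total = 246 + 787.20 = 1033.20.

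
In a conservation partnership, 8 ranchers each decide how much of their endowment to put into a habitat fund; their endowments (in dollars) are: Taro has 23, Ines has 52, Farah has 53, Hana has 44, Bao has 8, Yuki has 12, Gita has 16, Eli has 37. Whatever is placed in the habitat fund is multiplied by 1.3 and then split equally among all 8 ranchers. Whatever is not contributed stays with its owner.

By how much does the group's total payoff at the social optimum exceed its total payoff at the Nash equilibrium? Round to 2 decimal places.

73.50 dollars

The private return per contributed unit is 1.3/8 = 0.1625 < 1 for every player regardless of endowment, so the Nash equilibrium is zero contribution and the group total is Σ E_j = 23 + 52 + 53 + 44 + 8 + 12 + 16 + 37 = 245.
Each contributed unit returns 1.300 to the group, so the social optimum is full contribution by everyone: group total = 1.300 × 245 = 318.50.
Efficiency loss = (1.300 − 1) × 245 = 73.50.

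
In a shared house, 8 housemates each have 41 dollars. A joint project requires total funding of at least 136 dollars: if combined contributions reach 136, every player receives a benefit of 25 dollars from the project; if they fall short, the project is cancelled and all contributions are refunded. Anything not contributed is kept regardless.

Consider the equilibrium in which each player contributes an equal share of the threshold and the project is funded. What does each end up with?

49 dollars

Equal share of the threshold: 136/8 = 17.
At this profile no one gains by cutting their contribution: any cut drops the total below 136, the project is cancelled, contributions are refunded, and the deviator ends with 41, which is less than 41 − 17 + 25 = 49. Contributing more than 17 just wastes the excess. So contributing exactly 17 is a best response.
Each player's payoff: 41 − 17 + 25 = 49.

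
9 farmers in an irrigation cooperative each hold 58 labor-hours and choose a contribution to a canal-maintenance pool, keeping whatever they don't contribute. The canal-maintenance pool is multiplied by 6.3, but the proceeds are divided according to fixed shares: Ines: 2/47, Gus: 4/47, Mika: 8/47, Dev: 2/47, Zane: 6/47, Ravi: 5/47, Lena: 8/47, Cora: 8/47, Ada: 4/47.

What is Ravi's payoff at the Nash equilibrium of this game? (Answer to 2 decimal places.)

174.62 labor-hours

Player j's private return per contributed unit is 6.3 × (j's share). Contributing is weakly dominant for j when that share is at least 1/6.3 = 0.1587, and contributing 0 is dominant otherwise.
The shares above 0.1587 belong to Mika, Lena and Cora, contributing 58 each; the remaining 6 contribute 0. Total contributed: 174.
Ravi keeps 58 and receives 6.3 × 174 × 5/47 = 116.62 from the canal-maintenance pool, for a payoff of 174.62.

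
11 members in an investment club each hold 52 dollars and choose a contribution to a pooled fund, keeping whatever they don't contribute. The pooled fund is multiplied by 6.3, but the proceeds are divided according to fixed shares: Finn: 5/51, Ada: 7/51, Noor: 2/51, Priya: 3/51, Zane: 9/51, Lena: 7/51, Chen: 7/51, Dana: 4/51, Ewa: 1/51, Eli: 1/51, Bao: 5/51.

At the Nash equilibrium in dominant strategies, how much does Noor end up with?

64.85 dollars

Player j's private return per contributed unit is 6.3 × (j's share). Contributing is weakly dominant for j when that share is at least 1/6.3 = 0.1587, and contributing 0 is dominant otherwise.
Only Zane (9/51) clears that bar, contributing 52; the remaining 10 contribute 0. Total contributed: 52.
Noor keeps 52 and receives 6.3 × 52 × 2/51 = 12.85 from the pooled fund, for a payoff of 64.85.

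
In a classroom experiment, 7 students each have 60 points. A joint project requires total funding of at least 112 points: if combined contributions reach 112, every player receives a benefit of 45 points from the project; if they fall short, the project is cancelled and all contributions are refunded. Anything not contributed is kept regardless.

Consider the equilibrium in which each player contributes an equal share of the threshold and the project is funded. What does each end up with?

Equal share of the threshold: 112/7 = 16.
At this profile no one gains by cutting their contribution: any cut drops the total below 112, the project is cancelled, contributions are refunded, and the deviator ends with 60, which is less than 60 − 16 + 45 = 89. Contributing more than 16 just wastes the excess. So contributing exactly 16 is a best response.
Each player's payoff: 60 − 16 + 45 = 89.

89 points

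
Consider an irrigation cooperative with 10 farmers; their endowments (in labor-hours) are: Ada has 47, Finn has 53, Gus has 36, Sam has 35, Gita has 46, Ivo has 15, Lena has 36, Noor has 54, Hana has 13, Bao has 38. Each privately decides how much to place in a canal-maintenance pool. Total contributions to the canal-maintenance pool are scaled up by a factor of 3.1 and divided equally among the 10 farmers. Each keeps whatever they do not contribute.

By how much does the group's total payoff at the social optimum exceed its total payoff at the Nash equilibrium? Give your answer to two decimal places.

The private return per contributed unit is 3.1/10 = 0.3100 < 1 for every player regardless of endowment, so the Nash equilibrium is zero contribution and the group total is Σ E_j = 47 + 53 + 36 + 35 + 46 + 15 + 36 + 54 + 13 + 38 = 373.
Each contributed unit returns 3.100 to the group, so the social optimum is full contribution by everyone: group total = 3.100 × 373 = 1156.30.
Efficiency loss = (3.100 − 1) × 373 = 783.30.

783.30 labor-hours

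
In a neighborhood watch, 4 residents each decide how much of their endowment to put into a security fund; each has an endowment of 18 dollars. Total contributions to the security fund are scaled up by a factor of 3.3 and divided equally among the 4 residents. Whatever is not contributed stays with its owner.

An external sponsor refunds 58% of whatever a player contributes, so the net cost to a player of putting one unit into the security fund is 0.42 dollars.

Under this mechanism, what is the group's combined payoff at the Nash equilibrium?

279.36 dollars

The effective private return per unit is now (3.3/4) / 0.42 = 1.9643 > 1, so every player's dominant strategy flips to full contribution.
At the Nash equilibrium everyone contributes 18. Group total payoff = 4 × (18 × 0.58 + 3.3 × 18) = 279.36.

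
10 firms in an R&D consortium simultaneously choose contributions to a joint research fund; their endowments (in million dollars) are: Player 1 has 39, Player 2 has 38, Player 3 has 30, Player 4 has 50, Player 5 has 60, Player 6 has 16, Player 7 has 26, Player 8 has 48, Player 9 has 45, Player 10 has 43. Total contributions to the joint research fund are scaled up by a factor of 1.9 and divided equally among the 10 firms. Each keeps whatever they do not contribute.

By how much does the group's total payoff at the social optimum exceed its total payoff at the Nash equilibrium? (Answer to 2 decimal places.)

The private return per contributed unit is 1.9/10 = 0.1900 < 1 for every player regardless of endowment, so the Nash equilibrium is zero contribution and the group total is Σ E_j = 39 + 38 + 30 + 50 + 60 + 16 + 26 + 48 + 45 + 43 = 395.
Each contributed unit returns 1.900 to the group, so the social optimum is full contribution by everyone: group total = 1.900 × 395 = 750.50.
Efficiency loss = (1.900 − 1) × 395 = 355.50.

355.50 million dollars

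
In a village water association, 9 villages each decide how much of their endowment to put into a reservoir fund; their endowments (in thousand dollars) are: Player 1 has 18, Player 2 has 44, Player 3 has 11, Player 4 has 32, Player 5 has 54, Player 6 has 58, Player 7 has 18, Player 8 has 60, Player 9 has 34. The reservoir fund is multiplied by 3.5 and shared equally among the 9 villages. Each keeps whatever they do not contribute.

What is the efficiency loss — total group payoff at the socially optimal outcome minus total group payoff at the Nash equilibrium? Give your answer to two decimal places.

822.50 thousand dollars

The private return per contributed unit is 3.5/9 = 0.3889 < 1 for every player regardless of endowment, so the Nash equilibrium is zero contribution and the group total is Σ E_j = 18 + 44 + 11 + 32 + 54 + 58 + 18 + 60 + 34 = 329.
Each contributed unit returns 3.500 to the group, so the social optimum is full contribution by everyone: group total = 3.500 × 329 = 1151.50.
Efficiency loss = (3.500 − 1) × 329 = 822.50.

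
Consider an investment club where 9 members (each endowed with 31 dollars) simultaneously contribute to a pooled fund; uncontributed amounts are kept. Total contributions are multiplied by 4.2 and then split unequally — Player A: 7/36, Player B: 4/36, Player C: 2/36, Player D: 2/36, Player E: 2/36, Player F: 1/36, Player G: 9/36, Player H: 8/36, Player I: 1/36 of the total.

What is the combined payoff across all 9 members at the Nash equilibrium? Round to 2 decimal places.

378.20 dollars

Each unit j contributes comes back to j as 4.2 × (j's share), so j prefers to contribute only if that share exceeds 1/4.2 = 0.2381; otherwise keeping the unit dominates.
The only share above 0.2381 is Player G's 9/36, contributing 31; the remaining 8 contribute 0. Total contributed: 31.
The pooled fund pays out 4.2 × 31 = 130.20 in total (split across the unequal shares, but the aggregate is all that matters for the group sum).
The 8 free-riders keep 31 each, adding 248. Group total = 248 + 130.20 = 378.20.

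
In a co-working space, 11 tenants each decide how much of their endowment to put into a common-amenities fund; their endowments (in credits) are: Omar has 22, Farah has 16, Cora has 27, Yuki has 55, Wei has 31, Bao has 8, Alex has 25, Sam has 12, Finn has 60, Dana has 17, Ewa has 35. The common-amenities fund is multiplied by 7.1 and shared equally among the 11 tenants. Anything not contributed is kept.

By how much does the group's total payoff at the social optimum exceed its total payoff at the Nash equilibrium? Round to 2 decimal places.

1878.80 credits

The private return per contributed unit is 7.1/11 = 0.6455 < 1 for every player regardless of endowment, so the Nash equilibrium is zero contribution and the group total is Σ E_j = 22 + 16 + 27 + 55 + 31 + 8 + 25 + 12 + 60 + 17 + 35 = 308.
Each contributed unit returns 7.100 to the group, so the social optimum is full contribution by everyone: group total = 7.100 × 308 = 2186.80.
Efficiency loss = (7.100 − 1) × 308 = 1878.80.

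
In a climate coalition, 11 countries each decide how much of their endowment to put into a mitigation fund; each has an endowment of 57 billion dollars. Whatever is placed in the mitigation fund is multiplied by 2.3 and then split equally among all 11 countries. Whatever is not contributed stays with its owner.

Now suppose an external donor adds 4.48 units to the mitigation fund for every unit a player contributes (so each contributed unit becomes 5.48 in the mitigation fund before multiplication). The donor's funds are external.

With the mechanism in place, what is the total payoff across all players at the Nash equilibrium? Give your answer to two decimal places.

The effective private return per unit is now 2.3 × 5.48 / 11 = 1.1458 > 1, so every player's dominant strategy flips to full contribution.
So the Nash equilibrium is full contribution by all 11; the group earns 2.3 × 5.48 × 627 = 7902.71.

7902.71 billion dollars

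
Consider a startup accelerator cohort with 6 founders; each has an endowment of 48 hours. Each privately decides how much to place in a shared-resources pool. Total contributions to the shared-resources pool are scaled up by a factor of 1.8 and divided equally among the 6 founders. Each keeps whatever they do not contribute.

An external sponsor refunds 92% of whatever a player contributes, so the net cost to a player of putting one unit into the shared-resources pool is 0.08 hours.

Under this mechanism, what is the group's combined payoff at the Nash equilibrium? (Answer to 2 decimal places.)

783.36 hours

Under the mechanism each unit contributed yields (1.8/6) / 0.08 = 3.7500 back to its contributor per unit of net cost, which exceeds 1, making full contribution the dominant choice for everyone.
So the Nash equilibrium is full contribution by all 6; the group earns 6 × (48 × 0.92 + 1.8 × 48) = 783.36.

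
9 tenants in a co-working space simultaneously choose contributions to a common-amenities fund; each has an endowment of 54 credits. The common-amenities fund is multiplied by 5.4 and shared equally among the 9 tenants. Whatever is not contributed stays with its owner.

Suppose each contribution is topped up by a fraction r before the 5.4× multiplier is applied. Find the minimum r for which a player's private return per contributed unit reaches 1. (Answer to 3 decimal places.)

0.667

With matching at rate r, one contributed unit becomes (1 + r) in the common-amenities fund and returns 5.4 × (1 + r) / 9 to the contributor.
Setting this equal to 1: 1 + r = 9/5.4 = 1.6667.
So the minimum matching rate is r = 1.6667 − 1 = 0.667.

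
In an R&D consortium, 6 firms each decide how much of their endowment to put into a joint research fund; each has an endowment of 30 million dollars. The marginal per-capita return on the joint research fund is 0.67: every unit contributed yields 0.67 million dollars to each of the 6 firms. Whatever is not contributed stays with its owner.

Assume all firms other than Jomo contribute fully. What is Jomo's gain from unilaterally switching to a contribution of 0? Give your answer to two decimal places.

9.90 million dollars

Switching from a contribution of 30 to 0 lets Jomo keep an extra 30 million dollars, but lowers the joint research fund by 30, which costs Jomo their own share of that drop: 0.67 × 30 = 20.10.
Net gain = 30 − 20.10 = 9.90. The private return per contributed unit (0.67) is below 1, so free-riding is indeed the best response regardless of what the others do.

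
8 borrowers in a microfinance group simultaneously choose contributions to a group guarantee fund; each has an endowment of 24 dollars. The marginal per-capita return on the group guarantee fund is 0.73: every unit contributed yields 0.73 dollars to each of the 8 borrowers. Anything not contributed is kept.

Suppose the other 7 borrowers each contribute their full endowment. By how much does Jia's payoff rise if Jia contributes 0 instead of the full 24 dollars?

Switching from a contribution of 24 to 0 lets Jia keep an extra 24 dollars, but lowers the group guarantee fund by 24, which costs Jia their own share of that drop: 0.73 × 24 = 17.52.
Net gain = 24 − 17.52 = 6.48. The private return per contributed unit (0.73) is below 1, so free-riding is indeed the best response regardless of what the others do.

6.48 dollars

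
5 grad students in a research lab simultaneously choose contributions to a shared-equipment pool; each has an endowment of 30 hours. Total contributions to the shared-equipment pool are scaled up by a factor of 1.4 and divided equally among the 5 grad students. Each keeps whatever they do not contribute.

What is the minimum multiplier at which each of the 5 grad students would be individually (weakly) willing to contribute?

5

A contributed unit returns (multiplier)/5 to its contributor.
This reaches 1 exactly when the multiplier is 5.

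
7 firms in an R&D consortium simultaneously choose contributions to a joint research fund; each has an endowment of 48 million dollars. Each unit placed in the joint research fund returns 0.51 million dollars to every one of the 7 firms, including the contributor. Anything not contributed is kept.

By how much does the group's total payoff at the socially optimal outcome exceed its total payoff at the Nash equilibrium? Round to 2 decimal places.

The private return per contributed unit is 0.51 < 1, so contributing 0 is dominant for every player. At the Nash equilibrium everyone keeps their 48, and the group total is 7 × 48 = 336.
Each contributed unit returns 3.570 to the group as a whole (0.51 to each of 7 players), which exceeds 1, so the social optimum is full contribution: group total = 3.570 × 336 = 1199.52.
Efficiency loss = 1199.52 − 336 = 863.52.

863.52 million dollars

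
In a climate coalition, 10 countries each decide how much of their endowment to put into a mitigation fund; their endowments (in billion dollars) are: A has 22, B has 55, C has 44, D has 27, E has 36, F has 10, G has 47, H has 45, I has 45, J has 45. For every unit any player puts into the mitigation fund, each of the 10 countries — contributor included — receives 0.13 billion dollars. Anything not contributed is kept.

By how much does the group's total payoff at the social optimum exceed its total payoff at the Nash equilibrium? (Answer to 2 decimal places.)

112.80 billion dollars

The private return per contributed unit is 0.13 < 1 for everyone, so the Nash equilibrium is zero contribution and the group total is Σ E_j = 22 + 55 + 44 + 27 + 36 + 10 + 47 + 45 + 45 + 45 = 376.
Each contributed unit returns 1.300 to the group, so the social optimum is full contribution by everyone: group total = 1.300 × 376 = 488.80.
Efficiency loss = (1.300 − 1) × 376 = 112.80.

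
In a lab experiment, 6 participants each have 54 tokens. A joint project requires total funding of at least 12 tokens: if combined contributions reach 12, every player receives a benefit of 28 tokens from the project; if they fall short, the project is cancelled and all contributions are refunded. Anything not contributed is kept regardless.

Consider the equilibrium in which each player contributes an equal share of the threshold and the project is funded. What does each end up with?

80 tokens

Equal share of the threshold: 12/6 = 2.
At this profile no one gains by cutting their contribution: any cut drops the total below 12, the project is cancelled, contributions are refunded, and the deviator ends with 54, which is less than 54 − 2 + 28 = 80. Contributing more than 2 just wastes the excess. So contributing exactly 2 is a best response.
Each player's payoff: 54 − 2 + 28 = 80.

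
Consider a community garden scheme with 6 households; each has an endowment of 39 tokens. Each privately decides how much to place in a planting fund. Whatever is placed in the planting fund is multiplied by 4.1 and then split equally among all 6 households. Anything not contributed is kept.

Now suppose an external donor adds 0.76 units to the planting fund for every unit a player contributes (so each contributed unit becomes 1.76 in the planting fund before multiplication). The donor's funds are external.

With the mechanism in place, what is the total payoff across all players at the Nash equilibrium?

1688.54 tokens

The effective private return per unit is now 4.1 × 1.76 / 6 = 1.2027 > 1, so every player's dominant strategy flips to full contribution.
At the Nash equilibrium everyone contributes 39. Group total payoff = 4.1 × 1.76 × 234 = 1688.54.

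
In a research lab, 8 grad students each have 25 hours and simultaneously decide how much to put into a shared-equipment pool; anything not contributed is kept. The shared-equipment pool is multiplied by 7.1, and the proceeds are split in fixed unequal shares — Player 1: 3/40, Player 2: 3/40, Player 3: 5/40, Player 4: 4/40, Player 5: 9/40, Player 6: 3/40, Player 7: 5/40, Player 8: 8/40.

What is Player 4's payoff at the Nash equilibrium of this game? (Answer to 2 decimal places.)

60.50 hours

For player j, contributing a unit is worthwhile iff 7.1 × (j's share) ≥ 1, i.e. iff j's share is at least 0.1408.
Player 5 and Player 8 are above the threshold, contributing 25 each; the remaining 6 contribute 0. Total contributed: 50.
Player 4 keeps 25 and receives 7.1 × 50 × 4/40 = 35.50 from the shared-equipment pool, for a payoff of 60.50.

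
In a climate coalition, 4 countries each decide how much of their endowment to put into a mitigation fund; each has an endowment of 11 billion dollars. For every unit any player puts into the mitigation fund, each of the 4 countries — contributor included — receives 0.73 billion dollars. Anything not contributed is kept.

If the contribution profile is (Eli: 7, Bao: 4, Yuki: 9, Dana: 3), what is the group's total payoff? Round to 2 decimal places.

88.16 billion dollars

Total contributed: 7 + 4 + 9 + 3 = 23; total kept: 4 × 11 − 23 = 21.
The mitigation fund pays out 0.73 × 4 × 23 = 67.16 in aggregate.
Group total = 21 + 67.16 = 88.16.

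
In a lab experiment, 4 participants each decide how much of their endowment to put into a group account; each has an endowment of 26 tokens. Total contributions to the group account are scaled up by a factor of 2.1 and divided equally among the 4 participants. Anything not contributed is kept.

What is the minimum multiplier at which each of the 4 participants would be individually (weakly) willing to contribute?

4

A contributed unit returns (multiplier)/4 to its contributor.
This reaches 1 exactly when the multiplier is 4.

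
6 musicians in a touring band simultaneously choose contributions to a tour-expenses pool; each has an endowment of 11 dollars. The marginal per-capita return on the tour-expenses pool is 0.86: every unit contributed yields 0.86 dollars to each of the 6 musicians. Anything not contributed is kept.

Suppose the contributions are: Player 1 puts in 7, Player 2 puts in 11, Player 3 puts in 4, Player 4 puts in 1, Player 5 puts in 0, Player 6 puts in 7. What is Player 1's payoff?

Total contributed: 7 + 11 + 4 + 1 + 0 + 7 = 30.
Each receives 0.86 × 30 = 25.80 from the tour-expenses pool.
Player 1 keeps 11 − 7 = 4, so Player 1's payoff is 4 + 25.80 = 29.80.

29.80 dollars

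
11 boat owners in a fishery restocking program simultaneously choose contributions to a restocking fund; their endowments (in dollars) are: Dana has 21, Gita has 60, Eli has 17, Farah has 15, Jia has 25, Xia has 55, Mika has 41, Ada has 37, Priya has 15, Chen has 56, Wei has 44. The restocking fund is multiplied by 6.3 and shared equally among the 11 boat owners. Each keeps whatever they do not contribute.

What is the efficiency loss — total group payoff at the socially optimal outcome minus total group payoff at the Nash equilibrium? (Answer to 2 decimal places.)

The private return per contributed unit is 6.3/11 = 0.5727 < 1 for every player regardless of endowment, so the Nash equilibrium is zero contribution and the group total is Σ E_j = 21 + 60 + 17 + 15 + 25 + 55 + 41 + 37 + 15 + 56 + 44 = 386.
Each contributed unit returns 6.300 to the group, so the social optimum is full contribution by everyone: group total = 6.300 × 386 = 2431.80.
Efficiency loss = (6.300 − 1) × 386 = 2045.80.

2045.80 dollars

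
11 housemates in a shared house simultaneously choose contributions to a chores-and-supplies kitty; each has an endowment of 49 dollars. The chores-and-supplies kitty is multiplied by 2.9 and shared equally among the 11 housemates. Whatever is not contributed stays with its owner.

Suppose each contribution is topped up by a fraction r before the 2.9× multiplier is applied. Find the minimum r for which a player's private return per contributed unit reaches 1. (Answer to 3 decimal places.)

2.793

With matching at rate r, one contributed unit becomes (1 + r) in the chores-and-supplies kitty and returns 2.9 × (1 + r) / 11 to the contributor.
Setting this equal to 1: 1 + r = 11/2.9 = 3.7931.
So the minimum matching rate is r = 3.7931 − 1 = 2.793.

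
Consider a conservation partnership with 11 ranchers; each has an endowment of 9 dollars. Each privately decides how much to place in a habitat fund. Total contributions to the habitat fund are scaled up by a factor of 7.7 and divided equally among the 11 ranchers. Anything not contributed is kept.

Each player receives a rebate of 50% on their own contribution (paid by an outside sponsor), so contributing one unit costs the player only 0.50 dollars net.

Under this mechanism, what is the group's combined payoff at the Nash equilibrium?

811.80 dollars

Under the mechanism each unit contributed yields (7.7/11) / 0.50 = 1.4000 back to its contributor per unit of net cost, which exceeds 1, making full contribution the dominant choice for everyone.
At the Nash equilibrium everyone contributes 9. Group total payoff = 11 × (9 × 0.50 + 7.7 × 9) = 811.80.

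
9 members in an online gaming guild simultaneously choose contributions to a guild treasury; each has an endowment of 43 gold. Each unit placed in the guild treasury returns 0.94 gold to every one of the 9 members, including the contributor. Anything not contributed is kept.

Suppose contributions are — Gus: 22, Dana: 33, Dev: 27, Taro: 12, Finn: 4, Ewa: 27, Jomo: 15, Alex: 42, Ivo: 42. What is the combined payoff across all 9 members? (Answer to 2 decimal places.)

Total contributed: 22 + 33 + 27 + 12 + 4 + 27 + 15 + 42 + 42 = 224; total kept: 9 × 43 − 224 = 163.
The guild treasury pays out 0.94 × 9 × 224 = 1895.04 in aggregate.
Group total = 163 + 1895.04 = 2058.04.

2058.04 gold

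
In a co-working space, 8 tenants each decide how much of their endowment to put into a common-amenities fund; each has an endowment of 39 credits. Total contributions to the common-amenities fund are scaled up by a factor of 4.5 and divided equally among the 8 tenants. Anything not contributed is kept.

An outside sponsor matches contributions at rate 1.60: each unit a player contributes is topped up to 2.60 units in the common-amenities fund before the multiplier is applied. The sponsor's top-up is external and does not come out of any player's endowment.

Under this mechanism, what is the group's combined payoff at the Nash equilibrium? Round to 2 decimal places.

3650.40 credits

The effective private return per unit is now 4.5 × 2.60 / 8 = 1.4625 > 1, so every player's dominant strategy flips to full contribution.
At the Nash equilibrium everyone contributes 39. Group total payoff = 4.5 × 2.60 × 312 = 3650.40.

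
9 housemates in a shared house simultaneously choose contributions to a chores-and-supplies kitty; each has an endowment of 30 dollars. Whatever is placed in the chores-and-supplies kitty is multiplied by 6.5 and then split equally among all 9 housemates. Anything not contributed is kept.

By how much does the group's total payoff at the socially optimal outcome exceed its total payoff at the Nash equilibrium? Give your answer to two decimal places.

1485.00 dollars

Each contributed unit returns 6.5/9 = 0.7222 to its contributor — below 1 — so contributing 0 is dominant for every player. At the Nash equilibrium everyone keeps their 30, and the group total is 9 × 30 = 270.
Each contributed unit returns 6.500 to the group as a whole (0.7222 to each of 9 players), which exceeds 1, so the social optimum is full contribution: group total = 6.500 × 270 = 1755.00.
Efficiency loss = 1755.00 − 270 = 1485.00.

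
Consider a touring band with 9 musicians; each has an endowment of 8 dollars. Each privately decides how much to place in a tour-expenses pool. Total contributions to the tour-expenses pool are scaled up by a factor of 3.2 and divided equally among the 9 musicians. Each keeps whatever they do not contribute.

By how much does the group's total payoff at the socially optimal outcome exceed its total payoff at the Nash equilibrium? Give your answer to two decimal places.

Each contributed unit returns 3.2/9 = 0.3556 to its contributor — below 1 — so contributing 0 is dominant for every player. At the Nash equilibrium everyone keeps their 8, and the group total is 9 × 8 = 72.
Each contributed unit returns 3.200 to the group as a whole (0.3556 to each of 9 players), which exceeds 1, so the social optimum is full contribution: group total = 3.200 × 72 = 230.40.
Efficiency loss = 230.40 − 72 = 158.40.

158.40 dollars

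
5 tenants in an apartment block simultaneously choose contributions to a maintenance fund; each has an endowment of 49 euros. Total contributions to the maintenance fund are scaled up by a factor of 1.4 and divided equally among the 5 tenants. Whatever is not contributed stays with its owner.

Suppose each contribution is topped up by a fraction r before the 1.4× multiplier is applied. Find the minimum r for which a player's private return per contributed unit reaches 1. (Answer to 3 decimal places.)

With matching at rate r, one contributed unit becomes (1 + r) in the maintenance fund and returns 1.4 × (1 + r) / 5 to the contributor.
Setting this equal to 1: 1 + r = 5/1.4 = 3.5714.
So the minimum matching rate is r = 3.5714 − 1 = 2.571.

2.571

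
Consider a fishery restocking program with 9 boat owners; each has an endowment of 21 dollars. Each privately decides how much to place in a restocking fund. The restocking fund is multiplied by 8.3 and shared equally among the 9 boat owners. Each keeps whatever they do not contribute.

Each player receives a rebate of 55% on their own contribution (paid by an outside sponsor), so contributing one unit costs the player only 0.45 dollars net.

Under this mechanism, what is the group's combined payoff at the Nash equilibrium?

1672.65 dollars

Under the mechanism each unit contributed yields (8.3/9) / 0.45 = 2.0494 back to its contributor per unit of net cost, which exceeds 1, making full contribution the dominant choice for everyone.
At the Nash equilibrium everyone contributes 21. Group total payoff = 9 × (21 × 0.55 + 8.3 × 21) = 1672.65.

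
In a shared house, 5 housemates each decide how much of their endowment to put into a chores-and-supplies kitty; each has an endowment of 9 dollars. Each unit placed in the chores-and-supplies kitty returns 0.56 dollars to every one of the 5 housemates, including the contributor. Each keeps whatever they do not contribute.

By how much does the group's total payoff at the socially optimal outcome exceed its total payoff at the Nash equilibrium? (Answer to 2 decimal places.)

The private return per contributed unit is 0.56 < 1, so contributing 0 is dominant for every player. At the Nash equilibrium everyone keeps their 9, and the group total is 5 × 9 = 45.
Each contributed unit returns 2.800 to the group as a whole (0.56 to each of 5 players), which exceeds 1, so the social optimum is full contribution: group total = 2.800 × 45 = 126.00.
Efficiency loss = 126.00 − 45 = 81.00.

81.00 dollars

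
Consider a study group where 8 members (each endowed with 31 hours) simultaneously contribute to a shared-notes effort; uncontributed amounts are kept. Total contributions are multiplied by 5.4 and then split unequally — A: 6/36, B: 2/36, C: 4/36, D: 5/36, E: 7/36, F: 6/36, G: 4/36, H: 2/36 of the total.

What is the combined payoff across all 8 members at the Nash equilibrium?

A player with share s gets back 5.4·s per unit contributed, so full contribution is dominant for anyone with s > 1/5.4 = 0.1852 and zero contribution is dominant for anyone below.
The only share above 0.1852 is E's 7/36, contributing 31; the remaining 7 contribute 0. Total contributed: 31.
The shared-notes effort pays out 5.4 × 31 = 167.40 in total (split across the unequal shares, but the aggregate is all that matters for the group sum).
The 7 free-riders keep 31 each, adding 217. Group total = 217 + 167.40 = 384.40.

384.40 hours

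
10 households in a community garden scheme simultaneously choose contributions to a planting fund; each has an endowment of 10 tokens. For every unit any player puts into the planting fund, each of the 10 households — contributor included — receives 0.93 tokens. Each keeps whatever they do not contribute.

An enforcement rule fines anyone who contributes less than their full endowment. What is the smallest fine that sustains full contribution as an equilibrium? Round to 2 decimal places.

Given the others contribute fully, the best deviation is to contribute 0 (any partial contribution still incurs the fine and gives up units whose private return 0.93 is below 1).
Deviating from 10 to 0 saves 10 tokens but forfeits the deviator's share of the drop in the planting fund: 0.93 × 10 = 9.30.
So the deviation gain is 10 − 9.30 = 0.70, and the fine must be at least 0.70 tokens to wipe it out.

0.70 tokens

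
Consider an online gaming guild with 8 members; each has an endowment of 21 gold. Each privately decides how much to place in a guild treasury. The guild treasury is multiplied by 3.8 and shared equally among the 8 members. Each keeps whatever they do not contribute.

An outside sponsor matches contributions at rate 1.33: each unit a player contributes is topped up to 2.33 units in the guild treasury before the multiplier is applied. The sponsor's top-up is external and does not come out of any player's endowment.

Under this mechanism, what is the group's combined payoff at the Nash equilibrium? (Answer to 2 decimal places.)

1487.47 gold

Under the mechanism each unit contributed yields 3.8 × 2.33 / 8 = 1.1068 back to its contributor per unit of net cost, which exceeds 1, making full contribution the dominant choice for everyone.
At the Nash equilibrium everyone contributes 21. Group total payoff = 3.8 × 2.33 × 168 = 1487.47.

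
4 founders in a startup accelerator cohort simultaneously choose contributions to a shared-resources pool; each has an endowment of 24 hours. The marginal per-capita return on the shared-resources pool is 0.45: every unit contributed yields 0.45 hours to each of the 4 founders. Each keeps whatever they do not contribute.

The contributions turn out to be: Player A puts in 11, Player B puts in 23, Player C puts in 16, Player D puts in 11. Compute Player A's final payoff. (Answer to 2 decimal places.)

Total contributed: 11 + 23 + 16 + 11 = 61.
Each receives 0.45 × 61 = 27.45 from the shared-resources pool.
Player A keeps 24 − 11 = 13, so Player A's payoff is 13 + 27.45 = 40.45.

40.45 hours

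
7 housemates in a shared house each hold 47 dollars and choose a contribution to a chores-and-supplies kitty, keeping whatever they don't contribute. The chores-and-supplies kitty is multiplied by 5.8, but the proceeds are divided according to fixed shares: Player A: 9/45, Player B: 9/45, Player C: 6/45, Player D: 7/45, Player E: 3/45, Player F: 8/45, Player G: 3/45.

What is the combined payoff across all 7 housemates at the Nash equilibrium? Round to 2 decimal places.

A player with share s gets back 5.8·s per unit contributed, so full contribution is dominant for anyone with s > 1/5.8 = 0.1724 and zero contribution is dominant for anyone below.
Player A, Player B and Player F are above the threshold, contributing 47 each; the remaining 4 contribute 0. Total contributed: 141.
The chores-and-supplies kitty pays out 5.8 × 141 = 817.80 in total (split across the unequal shares, but the aggregate is all that matters for the group sum).
The 4 free-riders keep 47 each, adding 188. Group total = 188 + 817.80 = 1005.80.

1005.80 dollars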